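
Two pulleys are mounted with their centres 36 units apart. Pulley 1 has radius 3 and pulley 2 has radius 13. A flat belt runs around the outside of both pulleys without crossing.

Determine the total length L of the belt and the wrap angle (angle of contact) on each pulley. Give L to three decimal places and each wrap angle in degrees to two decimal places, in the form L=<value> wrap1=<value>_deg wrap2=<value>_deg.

L=125.062 wrap1=147.74_deg wrap2=212.26_deg

open belt: β = asin((r2−r1)/C) = asin(10/36) = 16.1276°
wrap1 = π − 2β = 147.7448°
wrap2 = π + 2β = 212.2552°
tangent length = C·cosβ = 34.5832
L = r1·wrap1 + r2·wrap2 + 2·C·cosβ = 3·2.5786 + 13·3.7046 + 2·34.5832 = 125.0615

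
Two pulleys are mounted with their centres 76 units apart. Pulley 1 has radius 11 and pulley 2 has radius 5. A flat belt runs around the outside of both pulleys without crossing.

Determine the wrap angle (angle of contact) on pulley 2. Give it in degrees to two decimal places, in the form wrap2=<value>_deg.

wrap2=170.94_deg

open belt: β = asin((r2−r1)/C) = asin(-6/76) = -4.5281°
wrap1 = π − 2β = 189.0561°
wrap2 = π + 2β = 170.9439°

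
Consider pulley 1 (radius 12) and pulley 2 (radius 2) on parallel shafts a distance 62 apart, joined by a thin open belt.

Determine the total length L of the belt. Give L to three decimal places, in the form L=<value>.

open belt: β = asin((r2−r1)/C) = asin(-10/62) = -9.2818°
wrap1 = π − 2β = 198.5636°
wrap2 = π + 2β = 161.4364°
tangent length = C·cosβ = 61.1882
L = r1·wrap1 + r2·wrap2 + 2·C·cosβ = 12·3.4656 + 2·2.8176 + 2·61.1882 = 169.5987

L=169.599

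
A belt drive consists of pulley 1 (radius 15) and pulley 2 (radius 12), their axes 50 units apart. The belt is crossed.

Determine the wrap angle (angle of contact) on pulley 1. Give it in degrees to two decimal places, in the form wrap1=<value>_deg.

wrap1=245.37_deg

crossed belt: β = asin((r1+r2)/C) = asin(27/50) = 32.6836°
wrap1 = wrap2 = π + 2β = 245.3673°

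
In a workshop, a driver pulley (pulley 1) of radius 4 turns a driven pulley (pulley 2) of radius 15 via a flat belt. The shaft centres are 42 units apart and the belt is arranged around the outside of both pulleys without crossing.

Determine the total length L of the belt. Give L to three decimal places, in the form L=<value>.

open belt: β = asin((r2−r1)/C) = asin(11/42) = 15.1831°
wrap1 = π − 2β = 149.6338°
wrap2 = π + 2β = 210.3662°
tangent length = C·cosβ = 40.5339
L = r1·wrap1 + r2·wrap2 + 2·C·cosβ = 4·2.6116 + 15·3.6716 + 2·40.5339 = 146.5880

L=146.588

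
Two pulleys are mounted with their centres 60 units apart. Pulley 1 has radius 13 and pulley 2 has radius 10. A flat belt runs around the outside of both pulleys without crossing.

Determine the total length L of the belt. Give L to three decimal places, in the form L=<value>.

open belt: β = asin((r2−r1)/C) = asin(-3/60) = -2.8660°
wrap1 = π − 2β = 185.7320°
wrap2 = π + 2β = 174.2680°
tangent length = C·cosβ = 59.9250
L = r1·wrap1 + r2·wrap2 + 2·C·cosβ = 13·3.2416 + 10·3.0416 + 2·59.9250 = 192.4067

L=192.407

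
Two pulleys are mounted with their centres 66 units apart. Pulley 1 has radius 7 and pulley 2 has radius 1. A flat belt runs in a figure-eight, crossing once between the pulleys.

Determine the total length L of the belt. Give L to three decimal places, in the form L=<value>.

crossed belt: β = asin((r1+r2)/C) = asin(8/66) = 6.9621°
wrap1 = wrap2 = π + 2β = 193.9241°
tangent length = C·cosβ = 65.5134
L = (r1+r2)·wrap + 2·C·cosβ = 8·3.3846 + 2·65.5134 = 158.1036

L=158.104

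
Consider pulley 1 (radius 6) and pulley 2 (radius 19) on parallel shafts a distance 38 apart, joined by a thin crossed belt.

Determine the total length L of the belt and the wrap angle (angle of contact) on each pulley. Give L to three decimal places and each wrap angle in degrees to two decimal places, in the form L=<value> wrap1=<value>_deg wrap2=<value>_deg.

crossed belt: β = asin((r1+r2)/C) = asin(25/38) = 41.1395°
wrap1 = wrap2 = π + 2β = 262.2790°
tangent length = C·cosβ = 28.6182
L = (r1+r2)·wrap + 2·C·cosβ = 25·4.5776 + 2·28.6182 = 171.6772

L=171.677 wrap1=262.28_deg wrap2=262.28_deg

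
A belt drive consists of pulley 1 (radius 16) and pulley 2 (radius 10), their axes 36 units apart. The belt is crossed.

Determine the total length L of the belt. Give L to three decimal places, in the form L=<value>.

crossed belt: β = asin((r1+r2)/C) = asin(26/36) = 46.2383°
wrap1 = wrap2 = π + 2β = 272.4765°
tangent length = C·cosβ = 24.8998
L = (r1+r2)·wrap + 2·C·cosβ = 26·4.7556 + 2·24.8998 = 173.4455

L=173.446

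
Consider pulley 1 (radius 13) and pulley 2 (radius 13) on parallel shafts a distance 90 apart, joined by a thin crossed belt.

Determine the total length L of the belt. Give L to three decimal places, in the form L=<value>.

crossed belt: β = asin((r1+r2)/C) = asin(26/90) = 16.7914°
wrap1 = wrap2 = π + 2β = 213.5829°
tangent length = C·cosβ = 86.1626
L = (r1+r2)·wrap + 2·C·cosβ = 26·3.7277 + 2·86.1626 = 269.2461

L=269.246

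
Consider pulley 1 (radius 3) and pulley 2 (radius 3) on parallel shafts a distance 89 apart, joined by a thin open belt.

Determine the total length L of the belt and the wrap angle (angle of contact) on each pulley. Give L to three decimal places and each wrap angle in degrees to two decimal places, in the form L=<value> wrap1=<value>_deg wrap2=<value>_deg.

open belt: β = asin((r2−r1)/C) = asin(0/89) = 0.0000°
wrap1 = π − 2β = 180.0000°
wrap2 = π + 2β = 180.0000°
tangent length = C·cosβ = 89.0000
L = r1·wrap1 + r2·wrap2 + 2·C·cosβ = 3·3.1416 + 3·3.1416 + 2·89.0000 = 196.8496

L=196.850 wrap1=180.00_deg wrap2=180.00_deg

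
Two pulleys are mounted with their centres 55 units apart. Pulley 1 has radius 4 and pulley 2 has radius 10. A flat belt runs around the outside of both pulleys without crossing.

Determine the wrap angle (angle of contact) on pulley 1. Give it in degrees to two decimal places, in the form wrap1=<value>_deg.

wrap1=167.47_deg

open belt: β = asin((r2−r1)/C) = asin(6/55) = 6.2629°
wrap1 = π − 2β = 167.4742°
wrap2 = π + 2β = 192.5258°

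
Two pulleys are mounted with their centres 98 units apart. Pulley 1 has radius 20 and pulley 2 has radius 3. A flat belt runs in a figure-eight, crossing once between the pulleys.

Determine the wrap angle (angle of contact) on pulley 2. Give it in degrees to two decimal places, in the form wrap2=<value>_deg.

crossed belt: β = asin((r1+r2)/C) = asin(23/98) = 13.5736°
wrap1 = wrap2 = π + 2β = 207.1472°

wrap2=207.15_deg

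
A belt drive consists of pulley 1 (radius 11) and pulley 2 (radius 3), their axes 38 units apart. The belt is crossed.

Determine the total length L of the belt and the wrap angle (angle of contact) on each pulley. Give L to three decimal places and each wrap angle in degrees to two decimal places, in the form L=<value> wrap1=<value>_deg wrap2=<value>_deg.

crossed belt: β = asin((r1+r2)/C) = asin(14/38) = 21.6183°
wrap1 = wrap2 = π + 2β = 223.2365°
tangent length = C·cosβ = 35.3270
L = (r1+r2)·wrap + 2·C·cosβ = 14·3.8962 + 2·35.3270 = 125.2011

L=125.201 wrap1=223.24_deg wrap2=223.24_deg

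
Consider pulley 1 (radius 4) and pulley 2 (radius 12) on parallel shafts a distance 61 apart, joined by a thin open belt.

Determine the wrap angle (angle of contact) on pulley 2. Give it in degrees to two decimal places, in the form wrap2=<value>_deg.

open belt: β = asin((r2−r1)/C) = asin(8/61) = 7.5359°
wrap1 = π − 2β = 164.9282°
wrap2 = π + 2β = 195.0718°

wrap2=195.07_deg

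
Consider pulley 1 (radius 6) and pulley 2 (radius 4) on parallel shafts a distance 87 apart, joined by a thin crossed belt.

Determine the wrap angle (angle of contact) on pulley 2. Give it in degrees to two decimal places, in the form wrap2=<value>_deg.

crossed belt: β = asin((r1+r2)/C) = asin(10/87) = 6.6003°
wrap1 = wrap2 = π + 2β = 193.2006°

wrap2=193.20_deg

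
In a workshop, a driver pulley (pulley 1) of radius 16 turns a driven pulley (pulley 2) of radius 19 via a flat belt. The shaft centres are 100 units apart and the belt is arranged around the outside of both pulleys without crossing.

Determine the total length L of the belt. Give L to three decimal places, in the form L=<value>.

open belt: β = asin((r2−r1)/C) = asin(3/100) = 1.7191°
wrap1 = π − 2β = 176.5617°
wrap2 = π + 2β = 183.4383°
tangent length = C·cosβ = 99.9550
L = r1·wrap1 + r2·wrap2 + 2·C·cosβ = 16·3.0816 + 19·3.2016 + 2·99.9550 = 310.0457

L=310.046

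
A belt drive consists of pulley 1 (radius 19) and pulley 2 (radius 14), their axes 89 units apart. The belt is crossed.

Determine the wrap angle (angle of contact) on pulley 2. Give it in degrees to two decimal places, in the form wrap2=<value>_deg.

wrap2=223.53_deg

crossed belt: β = asin((r1+r2)/C) = asin(33/89) = 21.7641°
wrap1 = wrap2 = π + 2β = 223.5283°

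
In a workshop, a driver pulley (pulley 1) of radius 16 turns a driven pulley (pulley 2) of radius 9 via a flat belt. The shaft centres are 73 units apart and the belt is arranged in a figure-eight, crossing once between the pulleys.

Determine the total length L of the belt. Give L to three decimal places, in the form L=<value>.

crossed belt: β = asin((r1+r2)/C) = asin(25/73) = 20.0272°
wrap1 = wrap2 = π + 2β = 220.0543°
tangent length = C·cosβ = 68.5857
L = (r1+r2)·wrap + 2·C·cosβ = 25·3.8407 + 2·68.5857 = 233.1882

L=233.188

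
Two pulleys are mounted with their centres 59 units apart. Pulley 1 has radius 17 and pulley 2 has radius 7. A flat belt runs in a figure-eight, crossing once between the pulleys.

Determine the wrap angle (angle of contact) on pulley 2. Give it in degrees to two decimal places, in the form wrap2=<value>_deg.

wrap2=228.01_deg

crossed belt: β = asin((r1+r2)/C) = asin(24/59) = 24.0027°
wrap1 = wrap2 = π + 2β = 228.0054°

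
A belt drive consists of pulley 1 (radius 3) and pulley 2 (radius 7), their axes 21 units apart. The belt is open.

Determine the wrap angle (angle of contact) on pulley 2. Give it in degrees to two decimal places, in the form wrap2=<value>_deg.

open belt: β = asin((r2−r1)/C) = asin(4/21) = 10.9806°
wrap1 = π − 2β = 158.0388°
wrap2 = π + 2β = 201.9612°

wrap2=201.96_deg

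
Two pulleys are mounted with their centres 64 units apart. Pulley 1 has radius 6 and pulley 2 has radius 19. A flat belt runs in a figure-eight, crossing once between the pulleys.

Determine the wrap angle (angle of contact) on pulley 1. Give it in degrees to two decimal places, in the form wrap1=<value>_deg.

wrap1=225.99_deg

crossed belt: β = asin((r1+r2)/C) = asin(25/64) = 22.9934°
wrap1 = wrap2 = π + 2β = 225.9868°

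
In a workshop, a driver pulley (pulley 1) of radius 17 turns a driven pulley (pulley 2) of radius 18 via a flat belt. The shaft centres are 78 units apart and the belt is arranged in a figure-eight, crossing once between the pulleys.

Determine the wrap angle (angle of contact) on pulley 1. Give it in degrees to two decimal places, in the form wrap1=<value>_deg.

crossed belt: β = asin((r1+r2)/C) = asin(35/78) = 26.6615°
wrap1 = wrap2 = π + 2β = 233.3229°

wrap1=233.32_deg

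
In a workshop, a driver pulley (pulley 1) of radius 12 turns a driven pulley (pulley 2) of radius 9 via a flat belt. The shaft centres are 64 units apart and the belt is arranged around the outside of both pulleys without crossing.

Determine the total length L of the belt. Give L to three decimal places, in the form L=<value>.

open belt: β = asin((r2−r1)/C) = asin(-3/64) = -2.6867°
wrap1 = π − 2β = 185.3734°
wrap2 = π + 2β = 174.6266°
tangent length = C·cosβ = 63.9296
L = r1·wrap1 + r2·wrap2 + 2·C·cosβ = 12·3.2354 + 9·3.0478 + 2·63.9296 = 194.1141

L=194.114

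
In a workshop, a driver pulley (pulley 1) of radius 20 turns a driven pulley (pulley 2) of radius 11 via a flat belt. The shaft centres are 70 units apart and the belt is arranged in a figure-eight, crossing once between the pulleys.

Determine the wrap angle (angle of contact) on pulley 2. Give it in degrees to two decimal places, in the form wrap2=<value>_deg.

crossed belt: β = asin((r1+r2)/C) = asin(31/70) = 26.2863°
wrap1 = wrap2 = π + 2β = 232.5726°

wrap2=232.57_deg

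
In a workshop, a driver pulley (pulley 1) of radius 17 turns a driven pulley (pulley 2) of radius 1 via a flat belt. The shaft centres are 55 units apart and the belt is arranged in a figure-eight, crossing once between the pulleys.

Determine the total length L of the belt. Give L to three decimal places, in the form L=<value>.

L=172.494

crossed belt: β = asin((r1+r2)/C) = asin(18/55) = 19.1033°
wrap1 = wrap2 = π + 2β = 218.2066°
tangent length = C·cosβ = 51.9711
L = (r1+r2)·wrap + 2·C·cosβ = 18·3.8084 + 2·51.9711 = 172.4939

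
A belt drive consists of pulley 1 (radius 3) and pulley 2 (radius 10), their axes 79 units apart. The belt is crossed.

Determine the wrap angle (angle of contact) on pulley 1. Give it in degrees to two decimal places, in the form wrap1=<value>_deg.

wrap1=198.94_deg

crossed belt: β = asin((r1+r2)/C) = asin(13/79) = 9.4715°
wrap1 = wrap2 = π + 2β = 198.9430°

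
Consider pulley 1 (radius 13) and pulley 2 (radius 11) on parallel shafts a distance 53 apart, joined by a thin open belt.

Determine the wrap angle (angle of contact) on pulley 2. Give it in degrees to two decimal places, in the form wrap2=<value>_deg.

wrap2=175.67_deg

open belt: β = asin((r2−r1)/C) = asin(-2/53) = -2.1626°
wrap1 = π − 2β = 184.3252°
wrap2 = π + 2β = 175.6748°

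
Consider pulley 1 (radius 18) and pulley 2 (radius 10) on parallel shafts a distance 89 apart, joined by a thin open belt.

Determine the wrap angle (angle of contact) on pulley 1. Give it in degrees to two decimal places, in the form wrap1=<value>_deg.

open belt: β = asin((r2−r1)/C) = asin(-8/89) = -5.1571°
wrap1 = π − 2β = 190.3143°
wrap2 = π + 2β = 169.6857°

wrap1=190.31_deg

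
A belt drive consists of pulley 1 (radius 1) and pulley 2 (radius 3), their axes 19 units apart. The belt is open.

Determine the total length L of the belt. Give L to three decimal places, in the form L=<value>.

L=50.777

open belt: β = asin((r2−r1)/C) = asin(2/19) = 6.0423°
wrap1 = π − 2β = 167.9153°
wrap2 = π + 2β = 192.0847°
tangent length = C·cosβ = 18.8944
L = r1·wrap1 + r2·wrap2 + 2·C·cosβ = 1·2.9307 + 3·3.3525 + 2·18.8944 = 50.7771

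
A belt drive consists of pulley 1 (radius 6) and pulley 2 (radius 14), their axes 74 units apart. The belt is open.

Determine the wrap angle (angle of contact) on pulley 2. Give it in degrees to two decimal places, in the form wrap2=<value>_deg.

wrap2=192.41_deg

open belt: β = asin((r2−r1)/C) = asin(8/74) = 6.2063°
wrap1 = π − 2β = 167.5875°
wrap2 = π + 2β = 192.4125°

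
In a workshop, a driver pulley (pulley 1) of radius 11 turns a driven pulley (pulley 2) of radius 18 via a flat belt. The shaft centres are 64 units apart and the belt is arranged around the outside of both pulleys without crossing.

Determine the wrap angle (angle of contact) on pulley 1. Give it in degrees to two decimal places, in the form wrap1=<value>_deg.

open belt: β = asin((r2−r1)/C) = asin(7/64) = 6.2793°
wrap1 = π − 2β = 167.4414°
wrap2 = π + 2β = 192.5586°

wrap1=167.44_deg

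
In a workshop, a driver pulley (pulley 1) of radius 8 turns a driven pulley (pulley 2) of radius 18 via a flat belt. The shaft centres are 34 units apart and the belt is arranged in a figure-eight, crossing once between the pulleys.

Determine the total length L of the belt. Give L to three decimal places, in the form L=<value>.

crossed belt: β = asin((r1+r2)/C) = asin(26/34) = 49.8808°
wrap1 = wrap2 = π + 2β = 279.7617°
tangent length = C·cosβ = 21.9089
L = (r1+r2)·wrap + 2·C·cosβ = 26·4.8828 + 2·21.9089 = 170.7696

L=170.770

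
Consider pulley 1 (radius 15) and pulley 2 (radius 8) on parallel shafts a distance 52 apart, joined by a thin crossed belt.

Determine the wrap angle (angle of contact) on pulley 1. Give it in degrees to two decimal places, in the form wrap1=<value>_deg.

crossed belt: β = asin((r1+r2)/C) = asin(23/52) = 26.2512°
wrap1 = wrap2 = π + 2β = 232.5024°

wrap1=232.50_deg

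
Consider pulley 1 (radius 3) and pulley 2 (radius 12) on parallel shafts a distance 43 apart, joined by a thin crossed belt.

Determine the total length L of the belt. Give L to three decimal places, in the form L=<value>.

crossed belt: β = asin((r1+r2)/C) = asin(15/43) = 20.4162°
wrap1 = wrap2 = π + 2β = 220.8324°
tangent length = C·cosβ = 40.2989
L = (r1+r2)·wrap + 2·C·cosβ = 15·3.8543 + 2·40.2989 = 138.4116

L=138.412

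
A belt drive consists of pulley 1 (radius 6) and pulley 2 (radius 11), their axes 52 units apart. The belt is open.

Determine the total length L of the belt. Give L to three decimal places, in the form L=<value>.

open belt: β = asin((r2−r1)/C) = asin(5/52) = 5.5177°
wrap1 = π − 2β = 168.9645°
wrap2 = π + 2β = 191.0355°
tangent length = C·cosβ = 51.7591
L = r1·wrap1 + r2·wrap2 + 2·C·cosβ = 6·2.9490 + 11·3.3342 + 2·51.7591 = 157.8882

L=157.888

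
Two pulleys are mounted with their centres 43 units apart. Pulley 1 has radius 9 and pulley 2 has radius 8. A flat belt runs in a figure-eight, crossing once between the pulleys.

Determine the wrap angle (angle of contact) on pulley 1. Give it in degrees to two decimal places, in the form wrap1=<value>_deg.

crossed belt: β = asin((r1+r2)/C) = asin(17/43) = 23.2877°
wrap1 = wrap2 = π + 2β = 226.5755°

wrap1=226.58_deg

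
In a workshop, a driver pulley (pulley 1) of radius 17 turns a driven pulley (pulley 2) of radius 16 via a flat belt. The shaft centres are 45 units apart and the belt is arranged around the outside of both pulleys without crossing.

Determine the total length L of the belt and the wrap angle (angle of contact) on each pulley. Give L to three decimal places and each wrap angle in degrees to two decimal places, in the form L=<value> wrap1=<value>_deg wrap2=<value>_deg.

L=193.695 wrap1=182.55_deg wrap2=177.45_deg

open belt: β = asin((r2−r1)/C) = asin(-1/45) = -1.2733°
wrap1 = π − 2β = 182.5467°
wrap2 = π + 2β = 177.4533°
tangent length = C·cosβ = 44.9889
L = r1·wrap1 + r2·wrap2 + 2·C·cosβ = 17·3.1860 + 16·3.0971 + 2·44.9889 = 193.6948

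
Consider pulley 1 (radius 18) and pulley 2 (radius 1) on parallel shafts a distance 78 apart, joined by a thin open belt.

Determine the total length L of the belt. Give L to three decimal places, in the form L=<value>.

L=219.410

open belt: β = asin((r2−r1)/C) = asin(-17/78) = -12.5886°
wrap1 = π − 2β = 205.1772°
wrap2 = π + 2β = 154.8228°
tangent length = C·cosβ = 76.1249
L = r1·wrap1 + r2·wrap2 + 2·C·cosβ = 18·3.5810 + 1·2.7022 + 2·76.1249 = 219.4103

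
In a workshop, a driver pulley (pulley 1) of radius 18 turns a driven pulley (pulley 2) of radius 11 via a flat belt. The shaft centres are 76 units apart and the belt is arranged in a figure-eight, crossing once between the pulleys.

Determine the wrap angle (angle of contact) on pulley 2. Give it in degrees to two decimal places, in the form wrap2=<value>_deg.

wrap2=224.86_deg

crossed belt: β = asin((r1+r2)/C) = asin(29/76) = 22.4315°
wrap1 = wrap2 = π + 2β = 224.8630°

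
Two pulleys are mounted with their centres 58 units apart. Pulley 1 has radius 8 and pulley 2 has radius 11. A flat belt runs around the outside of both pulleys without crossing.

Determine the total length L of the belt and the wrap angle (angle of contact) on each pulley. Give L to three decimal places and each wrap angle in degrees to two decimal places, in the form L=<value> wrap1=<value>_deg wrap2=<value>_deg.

open belt: β = asin((r2−r1)/C) = asin(3/58) = 2.9649°
wrap1 = π − 2β = 174.0702°
wrap2 = π + 2β = 185.9298°
tangent length = C·cosβ = 57.9224
L = r1·wrap1 + r2·wrap2 + 2·C·cosβ = 8·3.0381 + 11·3.2451 + 2·57.9224 = 175.8455

L=175.845 wrap1=174.07_deg wrap2=185.93_deg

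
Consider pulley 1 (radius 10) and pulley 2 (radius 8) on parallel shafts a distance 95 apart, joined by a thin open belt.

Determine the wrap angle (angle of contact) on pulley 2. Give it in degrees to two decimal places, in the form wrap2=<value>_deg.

open belt: β = asin((r2−r1)/C) = asin(-2/95) = -1.2063°
wrap1 = π − 2β = 182.4126°
wrap2 = π + 2β = 177.5874°

wrap2=177.59_deg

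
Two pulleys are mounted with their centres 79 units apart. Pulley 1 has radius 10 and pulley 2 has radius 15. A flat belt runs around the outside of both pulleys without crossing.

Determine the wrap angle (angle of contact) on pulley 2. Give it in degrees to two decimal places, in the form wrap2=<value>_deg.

wrap2=187.26_deg

open belt: β = asin((r2−r1)/C) = asin(5/79) = 3.6287°
wrap1 = π − 2β = 172.7425°
wrap2 = π + 2β = 187.2575°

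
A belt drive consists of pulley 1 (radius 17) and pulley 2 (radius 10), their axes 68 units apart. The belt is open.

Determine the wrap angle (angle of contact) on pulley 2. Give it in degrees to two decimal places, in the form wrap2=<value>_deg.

wrap2=168.18_deg

open belt: β = asin((r2−r1)/C) = asin(-7/68) = -5.9086°
wrap1 = π − 2β = 191.8171°
wrap2 = π + 2β = 168.1829°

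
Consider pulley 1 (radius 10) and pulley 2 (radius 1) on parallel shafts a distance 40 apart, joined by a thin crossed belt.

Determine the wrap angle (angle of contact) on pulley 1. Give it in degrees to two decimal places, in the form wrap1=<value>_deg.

crossed belt: β = asin((r1+r2)/C) = asin(11/40) = 15.9620°
wrap1 = wrap2 = π + 2β = 211.9240°

wrap1=211.92_deg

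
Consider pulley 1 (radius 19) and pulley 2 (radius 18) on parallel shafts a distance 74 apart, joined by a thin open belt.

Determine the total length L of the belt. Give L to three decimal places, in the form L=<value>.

L=264.252

open belt: β = asin((r2−r1)/C) = asin(-1/74) = -0.7743°
wrap1 = π − 2β = 181.5486°
wrap2 = π + 2β = 178.4514°
tangent length = C·cosβ = 73.9932
L = r1·wrap1 + r2·wrap2 + 2·C·cosβ = 19·3.1686 + 18·3.1146 + 2·73.9932 = 264.2524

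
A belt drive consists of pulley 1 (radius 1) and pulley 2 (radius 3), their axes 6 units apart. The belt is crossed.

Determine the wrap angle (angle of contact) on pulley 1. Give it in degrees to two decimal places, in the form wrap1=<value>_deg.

crossed belt: β = asin((r1+r2)/C) = asin(4/6) = 41.8103°
wrap1 = wrap2 = π + 2β = 263.6206°

wrap1=263.62_deg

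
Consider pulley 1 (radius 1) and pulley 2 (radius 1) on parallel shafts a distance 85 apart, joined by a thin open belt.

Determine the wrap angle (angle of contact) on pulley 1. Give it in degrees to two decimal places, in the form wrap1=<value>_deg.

open belt: β = asin((r2−r1)/C) = asin(0/85) = 0.0000°
wrap1 = π − 2β = 180.0000°
wrap2 = π + 2β = 180.0000°

wrap1=180.00_deg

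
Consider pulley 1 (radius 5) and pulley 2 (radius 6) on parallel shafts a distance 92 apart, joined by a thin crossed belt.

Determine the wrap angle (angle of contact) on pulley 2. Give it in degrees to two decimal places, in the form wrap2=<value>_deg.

wrap2=193.73_deg

crossed belt: β = asin((r1+r2)/C) = asin(11/92) = 6.8670°
wrap1 = wrap2 = π + 2β = 193.7340°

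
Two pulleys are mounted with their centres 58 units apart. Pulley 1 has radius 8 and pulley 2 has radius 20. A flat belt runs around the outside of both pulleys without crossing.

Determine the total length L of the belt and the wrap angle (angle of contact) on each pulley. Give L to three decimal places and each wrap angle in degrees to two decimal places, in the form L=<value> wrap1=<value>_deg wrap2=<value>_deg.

L=206.456 wrap1=156.12_deg wrap2=203.88_deg

open belt: β = asin((r2−r1)/C) = asin(12/58) = 11.9405°
wrap1 = π − 2β = 156.1189°
wrap2 = π + 2β = 203.8811°
tangent length = C·cosβ = 56.7450
L = r1·wrap1 + r2·wrap2 + 2·C·cosβ = 8·2.7248 + 20·3.5584 + 2·56.7450 = 206.4563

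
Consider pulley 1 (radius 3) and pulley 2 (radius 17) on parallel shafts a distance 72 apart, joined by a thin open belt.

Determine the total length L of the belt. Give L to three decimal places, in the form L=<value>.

open belt: β = asin((r2−r1)/C) = asin(14/72) = 11.2123°
wrap1 = π − 2β = 157.5755°
wrap2 = π + 2β = 202.4245°
tangent length = C·cosβ = 70.6258
L = r1·wrap1 + r2·wrap2 + 2·C·cosβ = 3·2.7502 + 17·3.5330 + 2·70.6258 = 209.5628

L=209.563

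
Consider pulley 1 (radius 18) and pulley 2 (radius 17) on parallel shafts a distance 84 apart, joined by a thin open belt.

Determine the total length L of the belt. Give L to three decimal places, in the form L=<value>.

open belt: β = asin((r2−r1)/C) = asin(-1/84) = -0.6821°
wrap1 = π − 2β = 181.3642°
wrap2 = π + 2β = 178.6358°
tangent length = C·cosβ = 83.9940
L = r1·wrap1 + r2·wrap2 + 2·C·cosβ = 18·3.1654 + 17·3.1178 + 2·83.9940 = 277.9676

L=277.968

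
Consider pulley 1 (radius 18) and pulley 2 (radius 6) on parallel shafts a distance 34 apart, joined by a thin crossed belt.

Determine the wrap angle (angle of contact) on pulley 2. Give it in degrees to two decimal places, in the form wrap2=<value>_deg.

wrap2=269.80_deg

crossed belt: β = asin((r1+r2)/C) = asin(24/34) = 44.9009°
wrap1 = wrap2 = π + 2β = 269.8017°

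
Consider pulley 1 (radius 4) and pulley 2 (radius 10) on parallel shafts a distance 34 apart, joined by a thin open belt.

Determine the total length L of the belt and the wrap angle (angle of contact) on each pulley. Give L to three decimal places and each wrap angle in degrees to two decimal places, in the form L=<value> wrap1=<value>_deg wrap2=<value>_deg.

L=113.044 wrap1=159.67_deg wrap2=200.33_deg

open belt: β = asin((r2−r1)/C) = asin(6/34) = 10.1642°
wrap1 = π − 2β = 159.6715°
wrap2 = π + 2β = 200.3285°
tangent length = C·cosβ = 33.4664
L = r1·wrap1 + r2·wrap2 + 2·C·cosβ = 4·2.7868 + 10·3.4964 + 2·33.4664 = 113.0439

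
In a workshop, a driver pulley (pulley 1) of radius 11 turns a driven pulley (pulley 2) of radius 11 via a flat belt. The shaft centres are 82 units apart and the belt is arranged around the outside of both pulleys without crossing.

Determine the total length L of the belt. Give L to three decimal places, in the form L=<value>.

open belt: β = asin((r2−r1)/C) = asin(0/82) = 0.0000°
wrap1 = π − 2β = 180.0000°
wrap2 = π + 2β = 180.0000°
tangent length = C·cosβ = 82.0000
L = r1·wrap1 + r2·wrap2 + 2·C·cosβ = 11·3.1416 + 11·3.1416 + 2·82.0000 = 233.1150

L=233.115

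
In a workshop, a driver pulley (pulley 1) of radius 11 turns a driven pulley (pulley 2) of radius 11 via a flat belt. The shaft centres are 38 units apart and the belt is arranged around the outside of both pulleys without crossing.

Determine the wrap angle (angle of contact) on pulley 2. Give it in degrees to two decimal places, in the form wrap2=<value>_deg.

open belt: β = asin((r2−r1)/C) = asin(0/38) = 0.0000°
wrap1 = π − 2β = 180.0000°
wrap2 = π + 2β = 180.0000°

wrap2=180.00_deg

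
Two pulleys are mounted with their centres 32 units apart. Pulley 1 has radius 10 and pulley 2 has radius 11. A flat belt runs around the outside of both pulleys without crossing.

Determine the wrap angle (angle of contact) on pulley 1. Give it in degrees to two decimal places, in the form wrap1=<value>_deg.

open belt: β = asin((r2−r1)/C) = asin(1/32) = 1.7908°
wrap1 = π − 2β = 176.4184°
wrap2 = π + 2β = 183.5816°

wrap1=176.42_deg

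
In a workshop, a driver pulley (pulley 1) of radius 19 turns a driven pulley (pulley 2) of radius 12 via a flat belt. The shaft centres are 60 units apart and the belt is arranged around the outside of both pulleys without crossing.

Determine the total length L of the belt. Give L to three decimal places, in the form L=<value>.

open belt: β = asin((r2−r1)/C) = asin(-7/60) = -6.6998°
wrap1 = π − 2β = 193.3995°
wrap2 = π + 2β = 166.6005°
tangent length = C·cosβ = 59.5903
L = r1·wrap1 + r2·wrap2 + 2·C·cosβ = 19·3.3755 + 12·2.9077 + 2·59.5903 = 218.2070

L=218.207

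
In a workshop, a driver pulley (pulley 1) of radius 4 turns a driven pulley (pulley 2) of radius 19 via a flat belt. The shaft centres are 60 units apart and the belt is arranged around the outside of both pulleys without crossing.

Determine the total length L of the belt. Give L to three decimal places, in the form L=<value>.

L=196.027

open belt: β = asin((r2−r1)/C) = asin(15/60) = 14.4775°
wrap1 = π − 2β = 151.0450°
wrap2 = π + 2β = 208.9550°
tangent length = C·cosβ = 58.0948
L = r1·wrap1 + r2·wrap2 + 2·C·cosβ = 4·2.6362 + 19·3.6470 + 2·58.0948 = 196.0265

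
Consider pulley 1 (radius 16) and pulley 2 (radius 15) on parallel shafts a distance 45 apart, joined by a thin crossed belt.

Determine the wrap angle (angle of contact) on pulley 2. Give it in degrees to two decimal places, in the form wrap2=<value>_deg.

wrap2=267.08_deg

crossed belt: β = asin((r1+r2)/C) = asin(31/45) = 43.5422°
wrap1 = wrap2 = π + 2β = 267.0844°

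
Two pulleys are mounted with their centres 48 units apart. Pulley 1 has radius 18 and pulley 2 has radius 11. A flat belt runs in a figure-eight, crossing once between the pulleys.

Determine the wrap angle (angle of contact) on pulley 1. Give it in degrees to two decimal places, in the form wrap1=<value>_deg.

wrap1=254.34_deg

crossed belt: β = asin((r1+r2)/C) = asin(29/48) = 37.1689°
wrap1 = wrap2 = π + 2β = 254.3378°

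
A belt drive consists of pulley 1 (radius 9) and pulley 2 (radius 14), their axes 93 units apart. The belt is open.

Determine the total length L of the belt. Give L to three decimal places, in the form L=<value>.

L=258.526

open belt: β = asin((r2−r1)/C) = asin(5/93) = 3.0819°
wrap1 = π − 2β = 173.8362°
wrap2 = π + 2β = 186.1638°
tangent length = C·cosβ = 92.8655
L = r1·wrap1 + r2·wrap2 + 2·C·cosβ = 9·3.0340 + 14·3.2492 + 2·92.8655 = 258.5255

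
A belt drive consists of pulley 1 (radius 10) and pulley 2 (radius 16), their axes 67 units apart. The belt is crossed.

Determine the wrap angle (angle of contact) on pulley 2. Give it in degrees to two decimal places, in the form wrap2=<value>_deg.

crossed belt: β = asin((r1+r2)/C) = asin(26/67) = 22.8338°
wrap1 = wrap2 = π + 2β = 225.6676°

wrap2=225.67_deg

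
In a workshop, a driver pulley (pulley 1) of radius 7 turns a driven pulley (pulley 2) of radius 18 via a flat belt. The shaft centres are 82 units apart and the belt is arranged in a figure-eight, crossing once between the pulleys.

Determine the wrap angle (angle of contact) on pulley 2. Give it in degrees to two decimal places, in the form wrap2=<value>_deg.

wrap2=215.50_deg

crossed belt: β = asin((r1+r2)/C) = asin(25/82) = 17.7508°
wrap1 = wrap2 = π + 2β = 215.5017°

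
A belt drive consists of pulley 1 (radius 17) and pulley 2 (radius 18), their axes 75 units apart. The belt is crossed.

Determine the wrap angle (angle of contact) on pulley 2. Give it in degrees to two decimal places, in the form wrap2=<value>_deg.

wrap2=235.64_deg

crossed belt: β = asin((r1+r2)/C) = asin(35/75) = 27.8181°
wrap1 = wrap2 = π + 2β = 235.6363°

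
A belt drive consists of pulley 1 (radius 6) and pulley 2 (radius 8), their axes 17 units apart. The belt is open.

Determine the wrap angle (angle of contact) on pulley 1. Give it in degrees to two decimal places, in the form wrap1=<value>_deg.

open belt: β = asin((r2−r1)/C) = asin(2/17) = 6.7563°
wrap1 = π − 2β = 166.4873°
wrap2 = π + 2β = 193.5127°

wrap1=166.49_deg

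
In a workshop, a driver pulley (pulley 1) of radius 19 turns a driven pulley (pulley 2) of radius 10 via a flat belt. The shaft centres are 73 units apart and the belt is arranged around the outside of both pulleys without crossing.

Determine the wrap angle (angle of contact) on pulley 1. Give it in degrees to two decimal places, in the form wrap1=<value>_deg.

wrap1=194.16_deg

open belt: β = asin((r2−r1)/C) = asin(-9/73) = -7.0819°
wrap1 = π − 2β = 194.1638°
wrap2 = π + 2β = 165.8362°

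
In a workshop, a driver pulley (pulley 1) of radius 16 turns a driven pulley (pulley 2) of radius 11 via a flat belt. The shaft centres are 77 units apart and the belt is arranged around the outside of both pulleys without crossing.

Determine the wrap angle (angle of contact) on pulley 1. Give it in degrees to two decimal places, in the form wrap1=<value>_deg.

wrap1=187.45_deg

open belt: β = asin((r2−r1)/C) = asin(-5/77) = -3.7231°
wrap1 = π − 2β = 187.4462°
wrap2 = π + 2β = 172.5538°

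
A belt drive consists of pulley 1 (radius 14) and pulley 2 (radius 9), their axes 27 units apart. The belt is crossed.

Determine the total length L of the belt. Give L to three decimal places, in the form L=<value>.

L=147.438

crossed belt: β = asin((r1+r2)/C) = asin(23/27) = 58.4137°
wrap1 = wrap2 = π + 2β = 296.8273°
tangent length = C·cosβ = 14.1421
L = (r1+r2)·wrap + 2·C·cosβ = 23·5.1806 + 2·14.1421 = 147.4384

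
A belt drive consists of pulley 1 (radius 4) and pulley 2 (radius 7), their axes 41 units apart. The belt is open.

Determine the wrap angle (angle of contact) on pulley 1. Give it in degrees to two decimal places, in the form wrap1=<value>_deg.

wrap1=171.61_deg

open belt: β = asin((r2−r1)/C) = asin(3/41) = 4.1961°
wrap1 = π − 2β = 171.6078°
wrap2 = π + 2β = 188.3922°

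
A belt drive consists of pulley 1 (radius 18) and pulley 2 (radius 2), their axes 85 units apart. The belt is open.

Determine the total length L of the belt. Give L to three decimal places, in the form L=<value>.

L=235.853

open belt: β = asin((r2−r1)/C) = asin(-16/85) = -10.8498°
wrap1 = π − 2β = 201.6996°
wrap2 = π + 2β = 158.3004°
tangent length = C·cosβ = 83.4805
L = r1·wrap1 + r2·wrap2 + 2·C·cosβ = 18·3.5203 + 2·2.7629 + 2·83.4805 = 235.8526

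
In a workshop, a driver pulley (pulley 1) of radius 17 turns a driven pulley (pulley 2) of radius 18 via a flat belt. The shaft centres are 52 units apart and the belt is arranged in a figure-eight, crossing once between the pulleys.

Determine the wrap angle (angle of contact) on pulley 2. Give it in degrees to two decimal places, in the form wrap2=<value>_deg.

wrap2=264.61_deg

crossed belt: β = asin((r1+r2)/C) = asin(35/52) = 42.3050°
wrap1 = wrap2 = π + 2β = 264.6100°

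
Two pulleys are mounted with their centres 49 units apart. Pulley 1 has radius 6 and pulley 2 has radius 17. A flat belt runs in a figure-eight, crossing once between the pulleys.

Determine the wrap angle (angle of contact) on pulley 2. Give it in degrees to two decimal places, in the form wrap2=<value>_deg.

wrap2=235.99_deg

crossed belt: β = asin((r1+r2)/C) = asin(23/49) = 27.9946°
wrap1 = wrap2 = π + 2β = 235.9891°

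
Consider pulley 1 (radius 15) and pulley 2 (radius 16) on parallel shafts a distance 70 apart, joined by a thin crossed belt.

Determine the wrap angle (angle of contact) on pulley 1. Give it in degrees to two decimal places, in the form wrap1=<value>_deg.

crossed belt: β = asin((r1+r2)/C) = asin(31/70) = 26.2863°
wrap1 = wrap2 = π + 2β = 232.5726°

wrap1=232.57_deg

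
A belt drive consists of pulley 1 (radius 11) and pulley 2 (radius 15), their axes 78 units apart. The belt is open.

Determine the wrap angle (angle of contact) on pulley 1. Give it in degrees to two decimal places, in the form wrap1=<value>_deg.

wrap1=174.12_deg

open belt: β = asin((r2−r1)/C) = asin(4/78) = 2.9395°
wrap1 = π − 2β = 174.1209°
wrap2 = π + 2β = 185.8791°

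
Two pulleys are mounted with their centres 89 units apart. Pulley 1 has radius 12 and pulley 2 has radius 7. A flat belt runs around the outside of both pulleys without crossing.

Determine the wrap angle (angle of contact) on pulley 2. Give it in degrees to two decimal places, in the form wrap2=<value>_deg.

wrap2=173.56_deg

open belt: β = asin((r2−r1)/C) = asin(-5/89) = -3.2206°
wrap1 = π − 2β = 186.4411°
wrap2 = π + 2β = 173.5589°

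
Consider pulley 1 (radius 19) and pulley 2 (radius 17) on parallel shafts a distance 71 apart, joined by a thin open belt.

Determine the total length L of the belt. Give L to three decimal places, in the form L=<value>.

open belt: β = asin((r2−r1)/C) = asin(-2/71) = -1.6142°
wrap1 = π − 2β = 183.2284°
wrap2 = π + 2β = 176.7716°
tangent length = C·cosβ = 70.9718
L = r1·wrap1 + r2·wrap2 + 2·C·cosβ = 19·3.1979 + 17·3.0852 + 2·70.9718 = 255.1537

L=255.154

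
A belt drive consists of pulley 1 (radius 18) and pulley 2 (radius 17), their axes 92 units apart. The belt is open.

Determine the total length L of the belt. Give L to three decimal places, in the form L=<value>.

open belt: β = asin((r2−r1)/C) = asin(-1/92) = -0.6228°
wrap1 = π − 2β = 181.2456°
wrap2 = π + 2β = 178.7544°
tangent length = C·cosβ = 91.9946
L = r1·wrap1 + r2·wrap2 + 2·C·cosβ = 18·3.1633 + 17·3.1199 + 2·91.9946 = 293.9666

L=293.967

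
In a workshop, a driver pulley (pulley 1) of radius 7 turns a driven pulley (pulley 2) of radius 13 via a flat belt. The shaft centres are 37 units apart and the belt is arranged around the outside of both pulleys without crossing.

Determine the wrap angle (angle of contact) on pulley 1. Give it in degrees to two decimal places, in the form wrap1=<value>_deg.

open belt: β = asin((r2−r1)/C) = asin(6/37) = 9.3324°
wrap1 = π − 2β = 161.3352°
wrap2 = π + 2β = 198.6648°

wrap1=161.34_deg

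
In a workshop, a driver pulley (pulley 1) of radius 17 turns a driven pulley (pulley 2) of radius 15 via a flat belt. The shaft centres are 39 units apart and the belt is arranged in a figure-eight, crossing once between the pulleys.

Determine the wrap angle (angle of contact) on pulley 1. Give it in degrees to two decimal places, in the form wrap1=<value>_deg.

crossed belt: β = asin((r1+r2)/C) = asin(32/39) = 55.1362°
wrap1 = wrap2 = π + 2β = 290.2723°

wrap1=290.27_deg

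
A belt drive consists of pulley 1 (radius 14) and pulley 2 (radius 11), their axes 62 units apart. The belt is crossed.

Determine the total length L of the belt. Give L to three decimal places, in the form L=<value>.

L=212.764

crossed belt: β = asin((r1+r2)/C) = asin(25/62) = 23.7800°
wrap1 = wrap2 = π + 2β = 227.5600°
tangent length = C·cosβ = 56.7362
L = (r1+r2)·wrap + 2·C·cosβ = 25·3.9717 + 2·56.7362 = 212.7642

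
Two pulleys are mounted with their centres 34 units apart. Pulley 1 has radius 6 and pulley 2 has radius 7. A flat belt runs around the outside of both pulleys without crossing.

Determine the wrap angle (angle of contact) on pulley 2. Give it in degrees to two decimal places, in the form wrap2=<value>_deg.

wrap2=183.37_deg

open belt: β = asin((r2−r1)/C) = asin(1/34) = 1.6854°
wrap1 = π − 2β = 176.6292°
wrap2 = π + 2β = 183.3708°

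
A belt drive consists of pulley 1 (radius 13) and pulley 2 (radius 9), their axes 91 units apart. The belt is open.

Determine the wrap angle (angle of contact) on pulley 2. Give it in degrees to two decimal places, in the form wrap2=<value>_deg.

open belt: β = asin((r2−r1)/C) = asin(-4/91) = -2.5193°
wrap1 = π − 2β = 185.0386°
wrap2 = π + 2β = 174.9614°

wrap2=174.96_deg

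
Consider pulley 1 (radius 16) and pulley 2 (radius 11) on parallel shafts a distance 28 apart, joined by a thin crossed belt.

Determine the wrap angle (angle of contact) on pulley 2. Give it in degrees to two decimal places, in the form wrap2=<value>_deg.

crossed belt: β = asin((r1+r2)/C) = asin(27/28) = 74.6411°
wrap1 = wrap2 = π + 2β = 329.2822°

wrap2=329.28_deg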